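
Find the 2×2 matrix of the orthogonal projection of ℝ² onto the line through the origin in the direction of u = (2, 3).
[[4/13, 6/13], [6/13, 9/13]]

The orthogonal projection onto the line spanned by a nonzero vector u = (a, b) has matrix P = (u uᵀ) / (uᵀ u) = (1/(a² + b²)) · [[a², ab], [ab, b²]].
Here u = (2, 3), so a² + b² = 4 + 9 = 13.
P = (1/13) · [[4, 6], [6, 9]] = [[4/13, 6/13], [6/13, 9/13]].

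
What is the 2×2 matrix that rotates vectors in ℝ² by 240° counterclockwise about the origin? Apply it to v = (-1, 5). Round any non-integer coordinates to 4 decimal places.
R = [[-1/2, √3/2], [-√3/2, -1/2]]; R·v = (4.8301, -1.6340)

A counterclockwise rotation by angle θ in ℝ² has matrix R(θ) = [[cos θ, -sin θ], [sin θ, cos θ]].
For θ = 240°: cos θ = -1/2, sin θ = -√3/2.
R(240°) = [[-1/2, √3/2], [-√3/2, -1/2]].
R·v = [-1/2·-1 + (√3/2)·5, -√3/2·-1 + -1/2·5] = (4.8301, -1.6340).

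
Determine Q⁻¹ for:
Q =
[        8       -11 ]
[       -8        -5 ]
det(Q) = -128
Q⁻¹ =
[    5/128   -11/128 ]
[    -1/16     -1/16 ]

For a 2×2 matrix Q = [[a, b], [c, d]] with det(Q) ≠ 0, Q⁻¹ = (1/det(Q)) * [[d, -b], [-c, a]].
det(Q) = (8)*(-5) - (-11)*(-8) = -40 - 88 = -128.
Q⁻¹ = (1/-128) * [[-5, 11], [8, 8]].
Dividing each entry by -128 and reducing:
Q⁻¹ =
[    5/128   -11/128 ]
[    -1/16     -1/16 ]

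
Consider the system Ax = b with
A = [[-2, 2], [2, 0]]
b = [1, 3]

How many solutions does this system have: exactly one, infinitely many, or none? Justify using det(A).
Exactly one solution

Compute det(A) = (-2)*(0) - (2)*(2) = -4.
Because det(A) ≠ 0, A is invertible and Ax = b has a unique solution for every b (here x = A⁻¹ b).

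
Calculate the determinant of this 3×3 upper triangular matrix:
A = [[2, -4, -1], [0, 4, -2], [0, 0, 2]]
16

The determinant of a triangular matrix is the product of its diagonal entries (the off-diagonal entries above the diagonal do not affect it).
det(A) = (2) * (4) * (2) = 16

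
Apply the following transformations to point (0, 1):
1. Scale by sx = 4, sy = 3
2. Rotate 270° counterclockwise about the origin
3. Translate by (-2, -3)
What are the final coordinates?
(1, -3)

Step 1: Scale → (0, 3)
Step 2: Rotate 270° → (3, 0)
Step 3: Translate → (1, -3)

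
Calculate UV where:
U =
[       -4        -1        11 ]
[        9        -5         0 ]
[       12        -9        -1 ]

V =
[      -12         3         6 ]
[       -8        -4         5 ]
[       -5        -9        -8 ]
UV =
[        1      -107      -117 ]
[      -68        47        29 ]
[      -67        81        35 ]

Matrix multiplication: (UV)[i][j] = sum over k of U[i][k] * V[k][j].
  (UV)[0][0] = (-4)*(-12) + (-1)*(-8) + (11)*(-5) = 1
  (UV)[0][1] = (-4)*(3) + (-1)*(-4) + (11)*(-9) = -107
  (UV)[0][2] = (-4)*(6) + (-1)*(5) + (11)*(-8) = -117
  (UV)[1][0] = (9)*(-12) + (-5)*(-8) + (0)*(-5) = -68
  (UV)[1][1] = (9)*(3) + (-5)*(-4) + (0)*(-9) = 47
  (UV)[1][2] = (9)*(6) + (-5)*(5) + (0)*(-8) = 29
  (UV)[2][0] = (12)*(-12) + (-9)*(-8) + (-1)*(-5) = -67
  (UV)[2][1] = (12)*(3) + (-9)*(-4) + (-1)*(-9) = 81
  (UV)[2][2] = (12)*(6) + (-9)*(5) + (-1)*(-8) = 35
UV =
[        1      -107      -117 ]
[      -68        47        29 ]
[      -67        81        35 ]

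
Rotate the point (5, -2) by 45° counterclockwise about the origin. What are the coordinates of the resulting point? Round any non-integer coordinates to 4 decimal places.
(4.9497, 2.1213)

Rotation matrix R(θ) = [[cos θ, -sin θ], [sin θ, cos θ]]; for θ = 45°:
R = [[√2/2, -√2/2], [√2/2, √2/2]]
Result: R × [5, -2]ᵀ = [√2/2·5 + (-√2/2)·-2, √2/2·5 + (√2/2)·-2]ᵀ = (4.9497, 2.1213)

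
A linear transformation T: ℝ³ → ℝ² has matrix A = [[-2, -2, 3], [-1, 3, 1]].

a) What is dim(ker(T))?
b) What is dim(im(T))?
dim(ker) = 1, dim(im) = 2

The two rows are not scalar multiples of one another (no single k satisfies row 2 = k × row 1), so they are linearly independent.
Thus rank(A) = 2.
dim(im(T)) = rank(A) = 2.
By the rank-nullity theorem applied to T: ℝ³ → ℝ², rank(A) + nullity(A) = 3 (the domain dimension), so dim(ker(T)) = 3 - 2 = 1.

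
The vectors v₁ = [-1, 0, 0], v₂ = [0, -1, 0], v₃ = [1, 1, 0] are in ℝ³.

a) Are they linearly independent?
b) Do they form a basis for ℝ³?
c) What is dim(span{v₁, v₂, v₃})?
Not independent, not a basis, dim(span) = 2

Check whether v₃ can be written as a linear combination of v₁ and v₂.
v₃ = (-1)·v₁ + (-1)·v₂ = [1, 1, 0], so the three vectors are linearly dependent.
Thus they do not form a basis for ℝ³, and dim(span{v₁, v₂, v₃}) = 2 (spanned by v₁ and v₂).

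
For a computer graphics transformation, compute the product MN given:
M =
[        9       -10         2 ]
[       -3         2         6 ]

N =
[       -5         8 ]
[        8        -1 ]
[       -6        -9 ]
MN =
[     -137        64 ]
[       -5       -80 ]

Matrix multiplication: (MN)[i][j] = sum over k of M[i][k] * N[k][j].
  (MN)[0][0] = (9)*(-5) + (-10)*(8) + (2)*(-6) = -137
  (MN)[0][1] = (9)*(8) + (-10)*(-1) + (2)*(-9) = 64
  (MN)[1][0] = (-3)*(-5) + (2)*(8) + (6)*(-6) = -5
  (MN)[1][1] = (-3)*(8) + (2)*(-1) + (6)*(-9) = -80
MN =
[     -137        64 ]
[       -5       -80 ]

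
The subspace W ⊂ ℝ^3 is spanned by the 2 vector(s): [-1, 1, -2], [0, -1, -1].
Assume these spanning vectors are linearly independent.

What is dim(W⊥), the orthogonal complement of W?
dim(W⊥) = 1

For any subspace W of ℝ^n, dim(W) + dim(W⊥) = n (the whole-space dimension).
Here the given 2 vectors are linearly independent, so dim(W) = 2.
Thus dim(W⊥) = n - dim(W) = 3 - 2 = 1.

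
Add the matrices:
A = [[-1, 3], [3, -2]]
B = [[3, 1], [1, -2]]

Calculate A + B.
[[2, 4], [4, -4]]

Add corresponding elements:
(-1)+(3)=2
(3)+(1)=4
(3)+(1)=4
(-2)+(-2)=-4
A + B = [[2, 4], [4, -4]]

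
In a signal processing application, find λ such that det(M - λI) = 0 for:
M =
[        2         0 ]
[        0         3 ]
λ = 2, 3

Solve det(M - λI) = 0. For a 2×2 matrix the characteristic equation is λ² - (trace)λ + det = 0.
trace(M) = a + d = 2 + 3 = 5.
det(M) = a*d - b*c = (2)*(3) - (0)*(0) = 6 - 0 = 6.
Characteristic equation: λ² - (5)λ + (6) = 0.
Discriminant = (5)² - 4*(6) = 25 - 24 = 1.
λ = (5 ± √1) / 2 = (5 ± 1) / 2 = 2, 3.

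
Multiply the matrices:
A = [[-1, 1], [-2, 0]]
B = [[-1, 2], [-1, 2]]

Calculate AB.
[[0, 0], [2, -4]]

Each entry (i,j) of AB = sum over k of A[i][k]*B[k][j].
(AB)[0][0] = (-1)*(-1) + (1)*(-1) = 0
(AB)[0][1] = (-1)*(2) + (1)*(2) = 0
(AB)[1][0] = (-2)*(-1) + (0)*(-1) = 2
(AB)[1][1] = (-2)*(2) + (0)*(2) = -4
AB = [[0, 0], [2, -4]]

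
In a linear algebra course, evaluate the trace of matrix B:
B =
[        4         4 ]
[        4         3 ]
tr(B) = 4 + 3 = 7

The trace of a square matrix is the sum of its diagonal entries.
Diagonal entries of B: B[0][0] = 4, B[1][1] = 3.
tr(B) = 4 + 3 = 7.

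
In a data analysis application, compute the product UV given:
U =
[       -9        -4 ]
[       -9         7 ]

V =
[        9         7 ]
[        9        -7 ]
UV =
[     -117       -35 ]
[      -18      -112 ]

Matrix multiplication: (UV)[i][j] = sum over k of U[i][k] * V[k][j].
  (UV)[0][0] = (-9)*(9) + (-4)*(9) = -117
  (UV)[0][1] = (-9)*(7) + (-4)*(-7) = -35
  (UV)[1][0] = (-9)*(9) + (7)*(9) = -18
  (UV)[1][1] = (-9)*(7) + (7)*(-7) = -112
UV =
[     -117       -35 ]
[      -18      -112 ]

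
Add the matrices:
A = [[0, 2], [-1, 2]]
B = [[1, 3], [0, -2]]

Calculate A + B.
[[1, 5], [-1, 0]]

Add corresponding elements:
(0)+(1)=1
(2)+(3)=5
(-1)+(0)=-1
(2)+(-2)=0
A + B = [[1, 5], [-1, 0]]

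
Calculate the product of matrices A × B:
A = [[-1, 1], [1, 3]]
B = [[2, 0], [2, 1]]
[[0, 1], [8, 3]]

Matrix multiplication:
C[0][0] = -1×2 + 1×2 = 0
C[0][1] = -1×0 + 1×1 = 1
C[1][0] = 1×2 + 3×2 = 8
C[1][1] = 1×0 + 3×1 = 3
Result: [[0, 1], [8, 3]]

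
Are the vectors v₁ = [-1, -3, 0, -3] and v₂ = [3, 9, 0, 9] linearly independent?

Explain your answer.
No, linearly dependent (v₂ = -3·v₁)

Check whether there is a scalar k with v₂ = k·v₁.
Comparing components, k = -3 satisfies -3·[-1, -3, 0, -3] = [3, 9, 0, 9].
Since v₂ is a scalar multiple of v₁, the two vectors are linearly dependent.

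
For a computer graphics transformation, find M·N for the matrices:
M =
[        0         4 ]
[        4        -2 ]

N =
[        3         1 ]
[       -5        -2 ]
MN =
[      -20        -8 ]
[       22         8 ]

Matrix multiplication: (MN)[i][j] = sum over k of M[i][k] * N[k][j].
  (MN)[0][0] = (0)*(3) + (4)*(-5) = -20
  (MN)[0][1] = (0)*(1) + (4)*(-2) = -8
  (MN)[1][0] = (4)*(3) + (-2)*(-5) = 22
  (MN)[1][1] = (4)*(1) + (-2)*(-2) = 8
MN =
[      -20        -8 ]
[       22         8 ]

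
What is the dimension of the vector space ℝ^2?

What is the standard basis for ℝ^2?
Dimension = 2; standard basis = {e_1, e_2}

ℝ^2 is the space of 2-tuples of real numbers; its dimension is 2.
The standard basis consists of 2 vectors: e_1, e_2, where e_i is the vector with 1 in position i and 0 elsewhere.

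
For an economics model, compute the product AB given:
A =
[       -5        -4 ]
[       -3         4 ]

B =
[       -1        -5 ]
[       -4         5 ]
AB =
[       21         5 ]
[      -13        35 ]

Matrix multiplication: (AB)[i][j] = sum over k of A[i][k] * B[k][j].
  (AB)[0][0] = (-5)*(-1) + (-4)*(-4) = 21
  (AB)[0][1] = (-5)*(-5) + (-4)*(5) = 5
  (AB)[1][0] = (-3)*(-1) + (4)*(-4) = -13
  (AB)[1][1] = (-3)*(-5) + (4)*(5) = 35
AB =
[       21         5 ]
[      -13        35 ]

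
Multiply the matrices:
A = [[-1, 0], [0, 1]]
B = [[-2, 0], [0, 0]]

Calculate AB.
[[2, 0], [0, 0]]

Each entry (i,j) of AB = sum over k of A[i][k]*B[k][j].
(AB)[0][0] = (-1)*(-2) + (0)*(0) = 2
(AB)[0][1] = (-1)*(0) + (0)*(0) = 0
(AB)[1][0] = (0)*(-2) + (1)*(0) = 0
(AB)[1][1] = (0)*(0) + (1)*(0) = 0
AB = [[2, 0], [0, 0]]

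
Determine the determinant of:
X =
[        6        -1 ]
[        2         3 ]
det(X) = 20

For a 2×2 matrix [[a, b], [c, d]], det = a*d - b*c.
det(X) = (6)*(3) - (-1)*(2) = 18 + 2 = 20.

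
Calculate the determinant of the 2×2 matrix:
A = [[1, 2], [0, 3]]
3

For A = [[a, b], [c, d]], det(A) = a*d - b*c.
det(A) = (1)*(3) - (2)*(0) = 3 - 0 = 3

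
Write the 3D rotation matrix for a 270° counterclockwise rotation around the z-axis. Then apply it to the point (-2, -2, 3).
R = [[0, 1, 0], [-1, 0, 0], [0, 0, 1]]; R·(-2, -2, 3) = (-2, 2, 3)

Rotation matrix for 270° around z-axis:
cos(270°) = 0, sin(270°) = -1
R = [[0, 1, 0], [-1, 0, 0], [0, 0, 1]]
Apply to (-2, -2, 3): R·[-2, -2, 3]ᵀ = (-2, 2, 3)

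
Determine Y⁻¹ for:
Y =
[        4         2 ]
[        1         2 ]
det(Y) = 6
Y⁻¹ =
[      1/3      -1/3 ]
[     -1/6       2/3 ]

For a 2×2 matrix Y = [[a, b], [c, d]] with det(Y) ≠ 0, Y⁻¹ = (1/det(Y)) * [[d, -b], [-c, a]].
det(Y) = (4)*(2) - (2)*(1) = 8 - 2 = 6.
Y⁻¹ = (1/6) * [[2, -2], [-1, 4]].
Dividing each entry by 6 and reducing:
Y⁻¹ =
[      1/3      -1/3 ]
[     -1/6       2/3 ]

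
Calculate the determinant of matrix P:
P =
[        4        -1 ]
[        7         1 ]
det(P) = 11

For a 2×2 matrix [[a, b], [c, d]], det = a*d - b*c.
det(P) = (4)*(1) - (-1)*(7) = 4 + 7 = 11.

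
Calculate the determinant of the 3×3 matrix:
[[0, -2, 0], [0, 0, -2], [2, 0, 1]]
8

Expansion along first row:
det = 0·det([[0,-2],[0,1]]) - -2·det([[0,-2],[2,1]]) + 0·det([[0,0],[2,0]])
    = 0·(0·1 - -2·0) - -2·(0·1 - -2·2) + 0·(0·0 - 0·2)
    = 0·0 - -2·4 + 0·0
    = 0 + 8 + 0 = 8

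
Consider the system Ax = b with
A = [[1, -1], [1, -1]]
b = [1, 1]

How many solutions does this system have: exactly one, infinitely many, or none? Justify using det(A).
Infinitely many solutions

det(A) = (1)*(-1) - (-1)*(1) = 0, so A is singular (column 2 is -1 times column 1).
b = [1, 1] = 1 * column 1 of A, so b lies in the column space of A.
A singular matrix whose right-hand side is in its column space gives a 1-parameter family of solutions — infinitely many.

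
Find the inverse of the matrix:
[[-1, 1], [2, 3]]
[[-3/5, 1/5], [2/5, 1/5]]

For [[a,b],[c,d]], inverse = (1/det)·[[d,-b],[-c,a]]
det = -1·3 - 1·2 = -5
Inverse = (1/-5)·[[3, -1], [-2, -1]]
        = [[-3/5, 1/5], [2/5, 1/5]]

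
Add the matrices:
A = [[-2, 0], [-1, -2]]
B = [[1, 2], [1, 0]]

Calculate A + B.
[[-1, 2], [0, -2]]

Add corresponding elements:
(-2)+(1)=-1
(0)+(2)=2
(-1)+(1)=0
(-2)+(0)=-2
A + B = [[-1, 2], [0, -2]]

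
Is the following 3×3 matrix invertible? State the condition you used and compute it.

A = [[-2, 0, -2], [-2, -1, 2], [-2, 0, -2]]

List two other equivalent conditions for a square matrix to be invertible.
No, not invertible; det(A) = 0 (two rows are equal, so the rows are linearly dependent). Equivalent conditions (failing for this A): rank(A) < 3; Ax = 0 has non-trivial solutions; 0 is an eigenvalue; the columns are linearly dependent.

To check invertibility, compute det(A).
In this matrix, row 0 and the last row are identical, so one row is a scalar multiple of another and the rows are linearly dependent.
A matrix with linearly dependent rows has det = 0 and is not invertible.
Equivalent failed conditions:
- rank(A) < 3.
- Ax = 0 has non-trivial solutions.
- 0 is an eigenvalue.
- The columns are linearly dependent.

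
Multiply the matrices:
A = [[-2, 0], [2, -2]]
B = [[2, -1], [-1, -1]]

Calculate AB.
[[-4, 2], [6, 0]]

Each entry (i,j) of AB = sum over k of A[i][k]*B[k][j].
(AB)[0][0] = (-2)*(2) + (0)*(-1) = -4
(AB)[0][1] = (-2)*(-1) + (0)*(-1) = 2
(AB)[1][0] = (2)*(2) + (-2)*(-1) = 6
(AB)[1][1] = (2)*(-1) + (-2)*(-1) = 0
AB = [[-4, 2], [6, 0]]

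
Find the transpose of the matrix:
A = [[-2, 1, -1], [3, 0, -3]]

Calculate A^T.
[[-2, 3], [1, 0], [-1, -3]]

The transpose sends entry (i,j) to (j,i); rows become columns.
Row 0 of A: [-2, 1, -1] -> column 0 of A^T.
Row 1 of A: [3, 0, -3] -> column 1 of A^T.
A^T = [[-2, 3], [1, 0], [-1, -3]]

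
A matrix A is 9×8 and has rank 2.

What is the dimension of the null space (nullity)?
6

The rank-nullity theorem for an m×n matrix states:
rank(A) + nullity(A) = n (the number of columns).
Here n = 8 and rank(A) = 2, so nullity(A) = 8 - 2 = 6.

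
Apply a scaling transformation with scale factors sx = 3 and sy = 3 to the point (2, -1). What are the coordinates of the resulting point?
(6, -3)

Scaling matrix:
[[3, 0], [0, 3]]
Result: (2 × 3, -1 × 3) = (6, -3)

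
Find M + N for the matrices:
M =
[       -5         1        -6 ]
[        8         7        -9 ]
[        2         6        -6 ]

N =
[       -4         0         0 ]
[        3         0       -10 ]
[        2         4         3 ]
M + N =
[       -9         1        -6 ]
[       11         7       -19 ]
[        4        10        -3 ]

Matrix addition is elementwise: (M+N)[i][j] = M[i][j] + N[i][j].
  (M+N)[0][0] = (-5) + (-4) = -9
  (M+N)[0][1] = (1) + (0) = 1
  (M+N)[0][2] = (-6) + (0) = -6
  (M+N)[1][0] = (8) + (3) = 11
  (M+N)[1][1] = (7) + (0) = 7
  (M+N)[1][2] = (-9) + (-10) = -19
  (M+N)[2][0] = (2) + (2) = 4
  (M+N)[2][1] = (6) + (4) = 10
  (M+N)[2][2] = (-6) + (3) = -3
M + N =
[       -9         1        -6 ]
[       11         7       -19 ]
[        4        10        -3 ]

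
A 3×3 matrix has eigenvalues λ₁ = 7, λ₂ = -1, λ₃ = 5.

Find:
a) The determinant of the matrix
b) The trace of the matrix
det = -35, trace = 11

Two standard eigenvalue identities:
- det(A) equals the product of the eigenvalues (counted with multiplicity).
- trace(A) equals the sum of the eigenvalues.
det(A) = (7)*(-1)*(5) = -35.
trace(A) = 7 - 1 + 5 = 11.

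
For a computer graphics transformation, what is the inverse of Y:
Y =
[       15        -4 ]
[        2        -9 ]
det(Y) = -127
Y⁻¹ =
[    9/127    -4/127 ]
[    2/127   -15/127 ]

For a 2×2 matrix Y = [[a, b], [c, d]] with det(Y) ≠ 0, Y⁻¹ = (1/det(Y)) * [[d, -b], [-c, a]].
det(Y) = (15)*(-9) - (-4)*(2) = -135 + 8 = -127.
Y⁻¹ = (1/-127) * [[-9, 4], [-2, 15]].
Dividing each entry by -127 and reducing:
Y⁻¹ =
[    9/127    -4/127 ]
[    2/127   -15/127 ]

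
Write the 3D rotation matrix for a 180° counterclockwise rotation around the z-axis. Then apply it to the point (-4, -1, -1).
R = [[-1, 0, 0], [0, -1, 0], [0, 0, 1]]; R·(-4, -1, -1) = (4, 1, -1)

Rotation matrix for 180° around z-axis:
cos(180°) = -1, sin(180°) = 0
R = [[-1, 0, 0], [0, -1, 0], [0, 0, 1]]
Apply to (-4, -1, -1): R·[-4, -1, -1]ᵀ = (4, 1, -1)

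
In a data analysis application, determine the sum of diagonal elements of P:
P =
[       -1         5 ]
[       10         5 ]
tr(P) = -1 + 5 = 4

The trace of a square matrix is the sum of its diagonal entries.
Diagonal entries of P: P[0][0] = -1, P[1][1] = 5.
tr(P) = -1 + 5 = 4.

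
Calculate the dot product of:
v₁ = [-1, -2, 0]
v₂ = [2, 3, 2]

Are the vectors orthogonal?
-8, No

The dot product is the sum of products of corresponding components.
v₁·v₂ = (-1)*(2) + (-2)*(3) + (0)*(2) = -2 - 6 + 0 = -8.
Two vectors are orthogonal iff their dot product is 0; here the dot product is -8, so the vectors are not orthogonal.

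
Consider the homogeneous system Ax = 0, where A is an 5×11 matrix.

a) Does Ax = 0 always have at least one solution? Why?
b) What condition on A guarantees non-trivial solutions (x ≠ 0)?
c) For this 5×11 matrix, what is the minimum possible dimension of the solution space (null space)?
a) Yes, x = 0 is always a solution. b) When A has linearly dependent columns (rank < n). c) Minimum nullity = 6.

a) x = 0 satisfies A·0 = 0, so the zero vector is always a solution.
b) Non-trivial solutions exist iff the columns of A are linearly dependent, equivalently rank(A) < n (the number of columns).
c) By rank-nullity, rank(A) + nullity(A) = n = 11. Since A has only 5 rows, rank(A) ≤ 5, so nullity(A) ≥ 11 - 5 = 6.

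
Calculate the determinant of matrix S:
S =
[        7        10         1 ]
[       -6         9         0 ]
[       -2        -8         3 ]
det(S) = 435

Expand along row 0 (cofactor expansion): det(S) = a*(e*i - f*h) - b*(d*i - f*g) + c*(d*h - e*g), where the 3×3 is [[a, b, c], [d, e, f], [g, h, i]].
Minor M_00 = (9)*(3) - (0)*(-8) = 27 - 0 = 27.
Minor M_01 = (-6)*(3) - (0)*(-2) = -18 - 0 = -18.
Minor M_02 = (-6)*(-8) - (9)*(-2) = 48 + 18 = 66.
det(S) = (7)*(27) - (10)*(-18) + (1)*(66) = 189 + 180 + 66 = 435.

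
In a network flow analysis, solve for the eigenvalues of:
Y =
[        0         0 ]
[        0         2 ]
λ = 0, 2

Solve det(Y - λI) = 0. For a 2×2 matrix the characteristic equation is λ² - (trace)λ + det = 0.
trace(Y) = a + d = 0 + 2 = 2.
det(Y) = a*d - b*c = (0)*(2) - (0)*(0) = 0 - 0 = 0.
Characteristic equation: λ² - (2)λ + (0) = 0.
Discriminant = (2)² - 4*(0) = 4 - 0 = 4.
λ = (2 ± √4) / 2 = (2 ± 2) / 2 = 0, 2.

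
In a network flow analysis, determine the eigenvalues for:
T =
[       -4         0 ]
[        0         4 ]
λ = -4, 4

Solve det(T - λI) = 0. For a 2×2 matrix the characteristic equation is λ² - (trace)λ + det = 0.
trace(T) = a + d = -4 + 4 = 0.
det(T) = a*d - b*c = (-4)*(4) - (0)*(0) = -16 - 0 = -16.
Characteristic equation: λ² - (0)λ + (-16) = 0.
Discriminant = (0)² - 4*(-16) = 0 + 64 = 64.
λ = (0 ± √64) / 2 = (0 ± 8) / 2 = -4, 4.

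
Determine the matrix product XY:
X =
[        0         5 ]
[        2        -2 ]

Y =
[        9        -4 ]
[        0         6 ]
XY =
[        0        30 ]
[       18       -20 ]

Matrix multiplication: (XY)[i][j] = sum over k of X[i][k] * Y[k][j].
  (XY)[0][0] = (0)*(9) + (5)*(0) = 0
  (XY)[0][1] = (0)*(-4) + (5)*(6) = 30
  (XY)[1][0] = (2)*(9) + (-2)*(0) = 18
  (XY)[1][1] = (2)*(-4) + (-2)*(6) = -20
XY =
[        0        30 ]
[       18       -20 ]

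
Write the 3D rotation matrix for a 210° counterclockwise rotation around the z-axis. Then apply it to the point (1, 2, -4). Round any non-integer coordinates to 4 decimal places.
R = [[-√3/2, 1/2, 0], [-1/2, -√3/2, 0], [0, 0, 1]]; R·(1, 2, -4) = (0.1340, -2.2321, -4.0000)

Rotation matrix for 210° around z-axis:
cos(210°) = -√3/2, sin(210°) = -1/2
R = [[-√3/2, 1/2, 0], [-1/2, -√3/2, 0], [0, 0, 1]]
Apply to (1, 2, -4): R·[1, 2, -4]ᵀ = (0.1340, -2.2321, -4.0000)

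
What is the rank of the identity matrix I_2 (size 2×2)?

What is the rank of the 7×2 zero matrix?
rank(I_2) = 2, rank(0) = 0

The identity I_2 has 2 columns that are the standard basis vectors e_1, …, e_2. These are linearly independent, so all 2 columns are pivots and rank(I_2) = 2.
The 7×2 zero matrix has every entry zero, so every row is the zero row and there are no pivots; rank(0) = 0.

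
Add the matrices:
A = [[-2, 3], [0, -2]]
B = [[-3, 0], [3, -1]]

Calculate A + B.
[[-5, 3], [3, -3]]

Add corresponding elements:
(-2)+(-3)=-5
(3)+(0)=3
(0)+(3)=3
(-2)+(-1)=-3
A + B = [[-5, 3], [3, -3]]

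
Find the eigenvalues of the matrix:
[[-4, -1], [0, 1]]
λ = -4 and λ = 1

Characteristic equation: det(A - λI) = 0
λ² - (trace)λ + (det) = 0
λ² - (-3)λ + (-4) = 0
λ² + 3λ - 4 = 0
Solving: λ = -4, 1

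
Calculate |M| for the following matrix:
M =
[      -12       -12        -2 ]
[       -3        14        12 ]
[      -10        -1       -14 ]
det(M) = 3866

Expand along row 0 (cofactor expansion): det(M) = a*(e*i - f*h) - b*(d*i - f*g) + c*(d*h - e*g), where the 3×3 is [[a, b, c], [d, e, f], [g, h, i]].
Minor M_00 = (14)*(-14) - (12)*(-1) = -196 + 12 = -184.
Minor M_01 = (-3)*(-14) - (12)*(-10) = 42 + 120 = 162.
Minor M_02 = (-3)*(-1) - (14)*(-10) = 3 + 140 = 143.
det(M) = (-12)*(-184) - (-12)*(162) + (-2)*(143) = 2208 + 1944 - 286 = 3866.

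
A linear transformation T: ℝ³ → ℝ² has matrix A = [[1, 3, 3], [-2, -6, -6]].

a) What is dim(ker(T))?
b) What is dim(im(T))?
dim(ker) = 2, dim(im) = 1

Observe that row 2 = -2 × row 1 (so the rows are linearly dependent).
Thus rank(A) = 1 (only one linearly independent row).
dim(im(T)) = rank(A) = 1.
By the rank-nullity theorem applied to T: ℝ³ → ℝ², rank(A) + nullity(A) = 3 (the domain dimension), so dim(ker(T)) = 3 - 1 = 2.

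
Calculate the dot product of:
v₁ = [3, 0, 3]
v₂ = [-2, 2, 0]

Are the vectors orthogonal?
-6, No

The dot product is the sum of products of corresponding components.
v₁·v₂ = (3)*(-2) + (0)*(2) + (3)*(0) = -6 + 0 + 0 = -6.
Two vectors are orthogonal iff their dot product is 0; here the dot product is -6, so the vectors are not orthogonal.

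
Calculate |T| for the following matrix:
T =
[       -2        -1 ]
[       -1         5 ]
det(T) = -11

For a 2×2 matrix [[a, b], [c, d]], det = a*d - b*c.
det(T) = (-2)*(5) - (-1)*(-1) = -10 - 1 = -11.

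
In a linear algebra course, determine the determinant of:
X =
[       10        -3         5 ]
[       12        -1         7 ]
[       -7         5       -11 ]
det(X) = -224

Expand along row 0 (cofactor expansion): det(X) = a*(e*i - f*h) - b*(d*i - f*g) + c*(d*h - e*g), where the 3×3 is [[a, b, c], [d, e, f], [g, h, i]].
Minor M_00 = (-1)*(-11) - (7)*(5) = 11 - 35 = -24.
Minor M_01 = (12)*(-11) - (7)*(-7) = -132 + 49 = -83.
Minor M_02 = (12)*(5) - (-1)*(-7) = 60 - 7 = 53.
det(X) = (10)*(-24) - (-3)*(-83) + (5)*(53) = -240 - 249 + 265 = -224.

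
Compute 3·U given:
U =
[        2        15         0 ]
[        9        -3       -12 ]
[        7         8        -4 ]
3U =
[        6        45         0 ]
[       27        -9       -36 ]
[       21        24       -12 ]

Scalar multiplication is elementwise: (3U)[i][j] = 3 * U[i][j].
  (3U)[0][0] = 3 * (2) = 6
  (3U)[0][1] = 3 * (15) = 45
  (3U)[0][2] = 3 * (0) = 0
  (3U)[1][0] = 3 * (9) = 27
  (3U)[1][1] = 3 * (-3) = -9
  (3U)[1][2] = 3 * (-12) = -36
  (3U)[2][0] = 3 * (7) = 21
  (3U)[2][1] = 3 * (8) = 24
  (3U)[2][2] = 3 * (-4) = -12
3U =
[        6        45         0 ]
[       27        -9       -36 ]
[       21        24       -12 ]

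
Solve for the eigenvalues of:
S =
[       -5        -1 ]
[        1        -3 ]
λ = -4, -4

Solve det(S - λI) = 0. For a 2×2 matrix the characteristic equation is λ² - (trace)λ + det = 0.
trace(S) = a + d = -5 - 3 = -8.
det(S) = a*d - b*c = (-5)*(-3) - (-1)*(1) = 15 + 1 = 16.
Characteristic equation: λ² - (-8)λ + (16) = 0.
Discriminant = (-8)² - 4*(16) = 64 - 64 = 0.
λ = (-8 ± √0) / 2 = (-8 ± 0) / 2 = -4, -4.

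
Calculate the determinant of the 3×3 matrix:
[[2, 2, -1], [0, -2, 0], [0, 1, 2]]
-8

Expansion along first row:
det = 2·det([[-2,0],[1,2]]) - 2·det([[0,0],[0,2]]) + -1·det([[0,-2],[0,1]])
    = 2·(-2·2 - 0·1) - 2·(0·2 - 0·0) + -1·(0·1 - -2·0)
    = 2·-4 - 2·0 + -1·0
    = -8 + 0 + 0 = -8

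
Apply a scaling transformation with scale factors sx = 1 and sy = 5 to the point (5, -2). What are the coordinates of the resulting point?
(5, -10)

Scaling matrix:
[[1, 0], [0, 5]]
Result: (5 × 1, -2 × 5) = (5, -10)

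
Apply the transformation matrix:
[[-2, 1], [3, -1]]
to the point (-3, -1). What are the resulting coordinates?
(5, -8)

Matrix multiplication:
[[-2, 1], [3, -1]] × [-3, -1]ᵀ
= [-2×-3 + 1×-1, 3×-3 + -1×-1]ᵀ
= [5.0000, -8.0000]ᵀ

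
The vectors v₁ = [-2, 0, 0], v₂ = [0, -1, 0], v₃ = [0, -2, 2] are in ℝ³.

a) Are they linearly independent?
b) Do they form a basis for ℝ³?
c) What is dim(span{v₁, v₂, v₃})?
Yes independent, yes basis, dim = 3

Stack v₁, v₂, v₃ as rows of a 3×3 matrix.
[[-2, 0, 0]; [0, -1, 0]; [0, -2, 2]] is already lower triangular with nonzero diagonal entries (-2, -1, 2), so its determinant is the product of the diagonal entries, det = (-2)·(-1)·(2) = 4 ≠ 0, and the rows are linearly independent.
Three linearly independent vectors in ℝ³ form a basis for ℝ³, so dim(span{v₁,v₂,v₃}) = 3.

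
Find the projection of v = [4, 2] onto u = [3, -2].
[24/13, -16/13]

The projection of v onto u is proj_u(v) = ((v·u) / (u·u)) · u.
v·u = (4)*(3) + (2)*(-2) = 8.
u·u = (3)*(3) + (-2)*(-2) = 13.
coefficient = 8 / 13 = 8/13.
proj_u(v) = 8/13 · [3, -2] = [24/13, -16/13].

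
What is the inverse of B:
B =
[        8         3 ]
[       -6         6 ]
det(B) = 66
B⁻¹ =
[     1/11     -1/22 ]
[     1/11      4/33 ]

For a 2×2 matrix B = [[a, b], [c, d]] with det(B) ≠ 0, B⁻¹ = (1/det(B)) * [[d, -b], [-c, a]].
det(B) = (8)*(6) - (3)*(-6) = 48 + 18 = 66.
B⁻¹ = (1/66) * [[6, -3], [6, 8]].
Dividing each entry by 66 and reducing:
B⁻¹ =
[     1/11     -1/22 ]
[     1/11      4/33 ]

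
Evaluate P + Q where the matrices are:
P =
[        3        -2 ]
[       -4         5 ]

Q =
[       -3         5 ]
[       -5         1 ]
P + Q =
[        0         3 ]
[       -9         6 ]

Matrix addition is elementwise: (P+Q)[i][j] = P[i][j] + Q[i][j].
  (P+Q)[0][0] = (3) + (-3) = 0
  (P+Q)[0][1] = (-2) + (5) = 3
  (P+Q)[1][0] = (-4) + (-5) = -9
  (P+Q)[1][1] = (5) + (1) = 6
P + Q =
[        0         3 ]
[       -9         6 ]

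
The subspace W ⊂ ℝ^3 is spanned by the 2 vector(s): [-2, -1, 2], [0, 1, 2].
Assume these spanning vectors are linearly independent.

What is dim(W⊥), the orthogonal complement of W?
dim(W⊥) = 1

For any subspace W of ℝ^n, dim(W) + dim(W⊥) = n (the whole-space dimension).
Here the given 2 vectors are linearly independent, so dim(W) = 2.
Thus dim(W⊥) = n - dim(W) = 3 - 2 = 1.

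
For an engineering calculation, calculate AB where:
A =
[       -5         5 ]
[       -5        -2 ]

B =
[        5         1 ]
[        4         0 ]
AB =
[       -5        -5 ]
[      -33        -5 ]

Matrix multiplication: (AB)[i][j] = sum over k of A[i][k] * B[k][j].
  (AB)[0][0] = (-5)*(5) + (5)*(4) = -5
  (AB)[0][1] = (-5)*(1) + (5)*(0) = -5
  (AB)[1][0] = (-5)*(5) + (-2)*(4) = -33
  (AB)[1][1] = (-5)*(1) + (-2)*(0) = -5
AB =
[       -5        -5 ]
[      -33        -5 ]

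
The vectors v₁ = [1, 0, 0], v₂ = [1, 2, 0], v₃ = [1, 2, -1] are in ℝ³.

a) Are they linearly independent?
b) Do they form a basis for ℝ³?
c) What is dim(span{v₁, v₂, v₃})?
Yes independent, yes basis, dim = 3

Stack v₁, v₂, v₃ as rows of a 3×3 matrix.
[[1, 0, 0]; [1, 2, 0]; [1, 2, -1]] is already lower triangular with nonzero diagonal entries (1, 2, -1), so its determinant is the product of the diagonal entries, det = (1)·(2)·(-1) = -2 ≠ 0, and the rows are linearly independent.
Three linearly independent vectors in ℝ³ form a basis for ℝ³, so dim(span{v₁,v₂,v₃}) = 3.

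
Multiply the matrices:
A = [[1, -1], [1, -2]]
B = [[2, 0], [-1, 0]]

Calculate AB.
[[3, 0], [4, 0]]

Each entry (i,j) of AB = sum over k of A[i][k]*B[k][j].
(AB)[0][0] = (1)*(2) + (-1)*(-1) = 3
(AB)[0][1] = (1)*(0) + (-1)*(0) = 0
(AB)[1][0] = (1)*(2) + (-2)*(-1) = 4
(AB)[1][1] = (1)*(0) + (-2)*(0) = 0
AB = [[3, 0], [4, 0]]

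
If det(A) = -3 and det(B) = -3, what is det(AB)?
9

Use the multiplicative property of determinants: det(AB) = det(A)*det(B).
det(AB) = (-3)*(-3) = 9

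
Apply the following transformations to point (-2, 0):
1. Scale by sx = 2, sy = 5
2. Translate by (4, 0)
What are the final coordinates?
(0, 0)

Step 1: Scale (-2, 0) by (sx, sy) = (2, 5) → (-4, 0)
Step 2: Translate by (4, 0) → (0, 0)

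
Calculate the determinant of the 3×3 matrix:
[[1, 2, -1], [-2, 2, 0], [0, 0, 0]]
0

Expansion along first row:
det = 1·det([[2,0],[0,0]]) - 2·det([[-2,0],[0,0]]) + -1·det([[-2,2],[0,0]])
    = 1·(2·0 - 0·0) - 2·(-2·0 - 0·0) + -1·(-2·0 - 2·0)
    = 1·0 - 2·0 + -1·0
    = 0 + 0 + 0 = 0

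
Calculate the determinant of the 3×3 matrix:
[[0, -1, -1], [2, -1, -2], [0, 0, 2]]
4

Expansion along first row:
det = 0·det([[-1,-2],[0,2]]) - -1·det([[2,-2],[0,2]]) + -1·det([[2,-1],[0,0]])
    = 0·(-1·2 - -2·0) - -1·(2·2 - -2·0) + -1·(2·0 - -1·0)
    = 0·-2 - -1·4 + -1·0
    = 0 + 4 + 0 = 4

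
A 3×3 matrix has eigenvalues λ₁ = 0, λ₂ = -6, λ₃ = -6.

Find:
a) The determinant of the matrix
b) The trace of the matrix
det = 0, trace = -12

Two standard eigenvalue identities:
- det(A) equals the product of the eigenvalues (counted with multiplicity).
- trace(A) equals the sum of the eigenvalues.
det(A) = (0)*(-6)*(-6) = 0.
trace(A) = 0 - 6 - 6 = -12.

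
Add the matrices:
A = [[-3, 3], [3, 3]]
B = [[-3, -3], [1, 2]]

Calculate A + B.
[[-6, 0], [4, 5]]

Add corresponding elements:
(-3)+(-3)=-6
(3)+(-3)=0
(3)+(1)=4
(3)+(2)=5
A + B = [[-6, 0], [4, 5]]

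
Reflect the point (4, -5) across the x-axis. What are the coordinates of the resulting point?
(4, 5)

Reflection across x-axis: (4, -5) → (4, 5)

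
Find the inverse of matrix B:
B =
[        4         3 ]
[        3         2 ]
det(B) = -1
B⁻¹ =
[       -2         3 ]
[        3        -4 ]

For a 2×2 matrix B = [[a, b], [c, d]] with det(B) ≠ 0, B⁻¹ = (1/det(B)) * [[d, -b], [-c, a]].
det(B) = (4)*(2) - (3)*(3) = 8 - 9 = -1.
B⁻¹ = (1/-1) * [[2, -3], [-3, 4]].
Dividing each entry by -1 and reducing:
B⁻¹ =
[       -2         3 ]
[        3        -4 ]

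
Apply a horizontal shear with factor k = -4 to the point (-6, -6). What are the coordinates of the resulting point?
(18, -6)

Shear matrix for horizontal shear with factor k = -4:
[[1, -4], [0, 1]]
Result: (-6, -6) → (18, -6)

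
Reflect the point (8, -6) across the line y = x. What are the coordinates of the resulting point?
(-6, 8)

Reflection across line y = x: (8, -6) → (-6, 8)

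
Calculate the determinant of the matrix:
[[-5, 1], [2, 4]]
-22

For a 2×2 matrix [[a, b], [c, d]], det = ad - bc
det = (-5)(4) - (1)(2) = -20 - 2 = -22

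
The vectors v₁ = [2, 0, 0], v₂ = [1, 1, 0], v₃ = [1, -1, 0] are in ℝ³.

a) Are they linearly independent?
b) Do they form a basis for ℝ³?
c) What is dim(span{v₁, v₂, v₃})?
Not independent, not a basis, dim(span) = 2

Check whether v₃ can be written as a linear combination of v₁ and v₂.
v₃ = (1)·v₁ + (-1)·v₂ = [1, -1, 0], so the three vectors are linearly dependent.
Thus they do not form a basis for ℝ³, and dim(span{v₁, v₂, v₃}) = 2 (spanned by v₁ and v₂).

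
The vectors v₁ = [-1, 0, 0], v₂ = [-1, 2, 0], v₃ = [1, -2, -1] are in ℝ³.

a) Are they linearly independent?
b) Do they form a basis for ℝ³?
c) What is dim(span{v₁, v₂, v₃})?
Yes independent, yes basis, dim = 3

Stack v₁, v₂, v₃ as rows of a 3×3 matrix.
[[-1, 0, 0]; [-1, 2, 0]; [1, -2, -1]] is already lower triangular with nonzero diagonal entries (-1, 2, -1), so its determinant is the product of the diagonal entries, det = (-1)·(2)·(-1) = 2 ≠ 0, and the rows are linearly independent.
Three linearly independent vectors in ℝ³ form a basis for ℝ³, so dim(span{v₁,v₂,v₃}) = 3.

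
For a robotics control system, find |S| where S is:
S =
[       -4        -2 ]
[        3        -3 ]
det(S) = 18

For a 2×2 matrix [[a, b], [c, d]], det = a*d - b*c.
det(S) = (-4)*(-3) - (-2)*(3) = 12 + 6 = 18.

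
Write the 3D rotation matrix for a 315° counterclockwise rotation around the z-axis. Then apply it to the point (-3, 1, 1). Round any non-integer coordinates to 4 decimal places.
R = [[√2/2, √2/2, 0], [-√2/2, √2/2, 0], [0, 0, 1]]; R·(-3, 1, 1) = (-1.4142, 2.8284, 1.0000)

Rotation matrix for 315° around z-axis:
cos(315°) = √2/2, sin(315°) = -√2/2
R = [[√2/2, √2/2, 0], [-√2/2, √2/2, 0], [0, 0, 1]]
Apply to (-3, 1, 1): R·[-3, 1, 1]ᵀ = (-1.4142, 2.8284, 1.0000)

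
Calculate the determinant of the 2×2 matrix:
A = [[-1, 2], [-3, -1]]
7

For A = [[a, b], [c, d]], det(A) = a*d - b*c.
det(A) = (-1)*(-1) - (2)*(-3) = 1 - -6 = 7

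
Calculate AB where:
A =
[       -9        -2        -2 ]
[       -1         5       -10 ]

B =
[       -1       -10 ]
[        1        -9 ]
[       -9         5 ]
AB =
[       25        98 ]
[       96       -85 ]

Matrix multiplication: (AB)[i][j] = sum over k of A[i][k] * B[k][j].
  (AB)[0][0] = (-9)*(-1) + (-2)*(1) + (-2)*(-9) = 25
  (AB)[0][1] = (-9)*(-10) + (-2)*(-9) + (-2)*(5) = 98
  (AB)[1][0] = (-1)*(-1) + (5)*(1) + (-10)*(-9) = 96
  (AB)[1][1] = (-1)*(-10) + (5)*(-9) + (-10)*(5) = -85
AB =
[       25        98 ]
[       96       -85 ]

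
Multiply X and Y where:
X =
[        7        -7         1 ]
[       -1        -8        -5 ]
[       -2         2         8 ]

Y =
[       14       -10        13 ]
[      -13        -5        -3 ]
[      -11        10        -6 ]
XY =
[      178       -25       106 ]
[      145         0        41 ]
[     -142        90       -80 ]

Matrix multiplication: (XY)[i][j] = sum over k of X[i][k] * Y[k][j].
  (XY)[0][0] = (7)*(14) + (-7)*(-13) + (1)*(-11) = 178
  (XY)[0][1] = (7)*(-10) + (-7)*(-5) + (1)*(10) = -25
  (XY)[0][2] = (7)*(13) + (-7)*(-3) + (1)*(-6) = 106
  (XY)[1][0] = (-1)*(14) + (-8)*(-13) + (-5)*(-11) = 145
  (XY)[1][1] = (-1)*(-10) + (-8)*(-5) + (-5)*(10) = 0
  (XY)[1][2] = (-1)*(13) + (-8)*(-3) + (-5)*(-6) = 41
  (XY)[2][0] = (-2)*(14) + (2)*(-13) + (8)*(-11) = -142
  (XY)[2][1] = (-2)*(-10) + (2)*(-5) + (8)*(10) = 90
  (XY)[2][2] = (-2)*(13) + (2)*(-3) + (8)*(-6) = -80
XY =
[      178       -25       106 ]
[      145         0        41 ]
[     -142        90       -80 ]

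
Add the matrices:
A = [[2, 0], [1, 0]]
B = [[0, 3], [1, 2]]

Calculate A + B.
[[2, 3], [2, 2]]

Add corresponding elements:
(2)+(0)=2
(0)+(3)=3
(1)+(1)=2
(0)+(2)=2
A + B = [[2, 3], [2, 2]]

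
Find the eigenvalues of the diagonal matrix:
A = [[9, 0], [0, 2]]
λ₁ = 9, λ₂ = 2

The characteristic polynomial of A is det(A - λI) = (9 - λ)(2 - λ) = 0.
The roots are λ = 9 and λ = 2, so the eigenvalues are the diagonal entries.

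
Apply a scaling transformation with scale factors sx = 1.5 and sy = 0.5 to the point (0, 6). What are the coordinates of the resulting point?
(0.0, 3.0)

Scaling matrix:
[[1.50, 0], [0, 0.50]]
Result: (0 × 1.5, 6 × 0.5) = (0.0, 3.0)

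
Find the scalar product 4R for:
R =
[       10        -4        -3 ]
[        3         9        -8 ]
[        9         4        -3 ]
4R =
[       40       -16       -12 ]
[       12        36       -32 ]
[       36        16       -12 ]

Scalar multiplication is elementwise: (4R)[i][j] = 4 * R[i][j].
  (4R)[0][0] = 4 * (10) = 40
  (4R)[0][1] = 4 * (-4) = -16
  (4R)[0][2] = 4 * (-3) = -12
  (4R)[1][0] = 4 * (3) = 12
  (4R)[1][1] = 4 * (9) = 36
  (4R)[1][2] = 4 * (-8) = -32
  (4R)[2][0] = 4 * (9) = 36
  (4R)[2][1] = 4 * (4) = 16
  (4R)[2][2] = 4 * (-3) = -12
4R =
[       40       -16       -12 ]
[       12        36       -32 ]
[       36        16       -12 ]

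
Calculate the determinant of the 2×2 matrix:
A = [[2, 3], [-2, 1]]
8

For A = [[a, b], [c, d]], det(A) = a*d - b*c.
det(A) = (2)*(1) - (3)*(-2) = 2 - -6 = 8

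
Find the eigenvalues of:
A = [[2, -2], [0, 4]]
λ = 2, 4

Solve det(A - λI) = 0. For a 2×2 matrix this is λ² - (trace)λ + det = 0.
trace(A) = 2 + 4 = 6.
det(A) = (2)*(4) - (-2)*(0) = 8 - 0 = 8.
Characteristic equation: λ² - (6)λ + (8) = 0.
Discriminant: (6)² - 4*(8) = 36 - 32 = 4.
Roots: λ = (6 ± √4) / 2 = 2, 4.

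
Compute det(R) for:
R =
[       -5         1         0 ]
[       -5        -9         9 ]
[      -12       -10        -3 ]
det(R) = -708

Expand along row 0 (cofactor expansion): det(R) = a*(e*i - f*h) - b*(d*i - f*g) + c*(d*h - e*g), where the 3×3 is [[a, b, c], [d, e, f], [g, h, i]].
Minor M_00 = (-9)*(-3) - (9)*(-10) = 27 + 90 = 117.
Minor M_01 = (-5)*(-3) - (9)*(-12) = 15 + 108 = 123.
Minor M_02 = (-5)*(-10) - (-9)*(-12) = 50 - 108 = -58.
det(R) = (-5)*(117) - (1)*(123) + (0)*(-58) = -585 - 123 + 0 = -708.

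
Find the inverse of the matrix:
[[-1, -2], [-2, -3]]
[[3, -2], [-2, 1]]

For [[a,b],[c,d]], inverse = (1/det)·[[d,-b],[-c,a]]
det = -1·-3 - -2·-2 = -1
Inverse = (1/-1)·[[-3, 2], [2, -1]]
        = [[3, -2], [-2, 1]]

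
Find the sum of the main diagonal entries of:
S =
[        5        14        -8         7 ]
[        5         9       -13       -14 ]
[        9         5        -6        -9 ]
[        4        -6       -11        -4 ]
tr(S) = 5 + 9 - 6 - 4 = 4

The trace of a square matrix is the sum of its diagonal entries.
Diagonal entries of S: S[0][0] = 5, S[1][1] = 9, S[2][2] = -6, S[3][3] = -4.
tr(S) = 5 + 9 - 6 - 4 = 4.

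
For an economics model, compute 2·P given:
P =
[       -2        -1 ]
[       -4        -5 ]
2P =
[       -4        -2 ]
[       -8       -10 ]

Scalar multiplication is elementwise: (2P)[i][j] = 2 * P[i][j].
  (2P)[0][0] = 2 * (-2) = -4
  (2P)[0][1] = 2 * (-1) = -2
  (2P)[1][0] = 2 * (-4) = -8
  (2P)[1][1] = 2 * (-5) = -10
2P =
[       -4        -2 ]
[       -8       -10 ]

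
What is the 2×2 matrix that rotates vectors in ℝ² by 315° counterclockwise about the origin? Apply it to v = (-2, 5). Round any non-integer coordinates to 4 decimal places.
R = [[√2/2, √2/2], [-√2/2, √2/2]]; R·v = (2.1213, 4.9497)

A counterclockwise rotation by angle θ in ℝ² has matrix R(θ) = [[cos θ, -sin θ], [sin θ, cos θ]].
For θ = 315°: cos θ = √2/2, sin θ = -√2/2.
R(315°) = [[√2/2, √2/2], [-√2/2, √2/2]].
R·v = [√2/2·-2 + (√2/2)·5, -√2/2·-2 + √2/2·5] = (2.1213, 4.9497).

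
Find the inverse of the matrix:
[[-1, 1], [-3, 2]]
[[2, -1], [3, -1]]

For [[a,b],[c,d]], inverse = (1/det)·[[d,-b],[-c,a]]
det = -1·2 - 1·-3 = 1
Inverse = (1/1)·[[2, -1], [3, -1]]
        = [[2, -1], [3, -1]]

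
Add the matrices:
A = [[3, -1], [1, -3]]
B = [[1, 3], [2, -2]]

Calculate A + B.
[[4, 2], [3, -5]]

Add corresponding elements:
(3)+(1)=4
(-1)+(3)=2
(1)+(2)=3
(-3)+(-2)=-5
A + B = [[4, 2], [3, -5]]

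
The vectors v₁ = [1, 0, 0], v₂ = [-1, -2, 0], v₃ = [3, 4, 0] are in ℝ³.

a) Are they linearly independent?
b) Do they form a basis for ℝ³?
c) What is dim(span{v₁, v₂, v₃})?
Not independent, not a basis, dim(span) = 2

Check whether v₃ can be written as a linear combination of v₁ and v₂.
v₃ = (1)·v₁ + (-2)·v₂ = [3, 4, 0], so the three vectors are linearly dependent.
Thus they do not form a basis for ℝ³, and dim(span{v₁, v₂, v₃}) = 2 (spanned by v₁ and v₂).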